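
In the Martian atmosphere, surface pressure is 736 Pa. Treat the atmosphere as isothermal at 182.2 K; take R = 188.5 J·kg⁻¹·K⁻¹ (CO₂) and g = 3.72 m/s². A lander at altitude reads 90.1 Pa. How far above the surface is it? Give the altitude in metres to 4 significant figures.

Scale height: H = RT/g = 188.5 × 182.2 / 3.72 = 9232.4 m.
Invert the barometric formula: z = H ln(P₀/P).
P₀/P = 736/90.1 = 8.1687; ln(8.1687) = 2.1003.
z = 9232.4 × 2.1003 = 19391 m.

z ≈ 19390 m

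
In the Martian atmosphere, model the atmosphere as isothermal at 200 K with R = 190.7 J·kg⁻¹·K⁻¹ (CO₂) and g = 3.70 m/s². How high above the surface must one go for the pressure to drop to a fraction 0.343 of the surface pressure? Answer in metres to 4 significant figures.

z ≈ 11030 m

Scale height: H = RT/g = 190.7 × 200 / 3.70 = 10308 m.
Set P/P₀ = exp(−z/H) = 0.343, so z = −H ln(0.343).
−ln(0.343) = 1.0700; z = 10308 × 1.0700 = 11030 m.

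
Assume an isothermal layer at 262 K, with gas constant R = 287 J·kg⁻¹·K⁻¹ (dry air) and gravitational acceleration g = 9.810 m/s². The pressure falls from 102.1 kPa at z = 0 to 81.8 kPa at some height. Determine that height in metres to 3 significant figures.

Scale height: H = RT/g = 287 × 262 / 9.810 = 7665.0 m.
Invert the barometric formula: z = H ln(P₀/P).
P₀/P = 102.1/81.8 = 1.2482; ln(1.2482) = 0.22170.
z = 7665.0 × 0.22170 = 1699.3 m.

z ≈ 1700 m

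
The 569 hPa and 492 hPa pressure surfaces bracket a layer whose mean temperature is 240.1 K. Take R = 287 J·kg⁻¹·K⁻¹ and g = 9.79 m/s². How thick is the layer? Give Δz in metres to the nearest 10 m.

Δz ≈ 1020 m

Hypsometric equation: Δz = (R T̄/g) ln(P₁/P₂).
R T̄/g = 287 × 240.1 / 9.79 = 7038.7 m.
ln(569/492) = ln(1.1565) = 0.14540.
Δz = 7038.7 × 0.14540 = 1023.4 m.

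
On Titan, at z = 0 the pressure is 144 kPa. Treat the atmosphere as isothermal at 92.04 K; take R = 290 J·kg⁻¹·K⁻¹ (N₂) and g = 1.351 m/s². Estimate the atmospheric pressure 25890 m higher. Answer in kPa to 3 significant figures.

Scale height: H = RT/g = 290 × 92.04 / 1.351 = 19757 m.
Barometric formula: P = P₀ exp(−z/H).
z/H = 25890/19757 = 1.3104; exp(−1.3104) = 0.26971.
P = 144 × 0.26971 = 38.838 kPa.

P ≈ 38.8 kPa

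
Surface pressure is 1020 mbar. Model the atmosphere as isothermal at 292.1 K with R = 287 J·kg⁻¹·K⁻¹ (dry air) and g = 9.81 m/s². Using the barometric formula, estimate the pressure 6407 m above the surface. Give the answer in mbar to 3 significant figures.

P ≈ 482 mbar

Scale height: H = RT/g = 287 × 292.1 / 9.81 = 8545.6 m.
Barometric formula: P = P₀ exp(−z/H).
z/H = 6407.0/8545.6 = 0.74974; exp(−0.74974) = 0.47249.
P = 1020 × 0.47249 = 481.94 mbar.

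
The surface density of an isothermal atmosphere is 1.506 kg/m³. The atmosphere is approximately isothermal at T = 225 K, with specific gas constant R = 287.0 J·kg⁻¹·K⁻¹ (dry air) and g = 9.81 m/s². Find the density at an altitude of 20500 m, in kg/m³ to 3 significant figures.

Scale height: H = RT/g = 287.0 × 225 / 9.81 = 6582.6 m.
In an isothermal atmosphere, density decays like pressure: ρ = ρ₀ exp(−z/H).
z/H = 20500/6582.6 = 3.1143; exp(−3.1143) = 0.044410.
ρ = 1.506 × 0.044410 = 0.066881 kg/m³.

ρ ≈ 0.0669 kg/m³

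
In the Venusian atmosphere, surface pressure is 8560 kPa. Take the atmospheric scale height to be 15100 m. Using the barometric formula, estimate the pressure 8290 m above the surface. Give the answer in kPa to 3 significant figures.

P ≈ 4940 kPa

Barometric formula: P = P₀ exp(−z/H).
z/H = 8290.0/15100 = 0.54901; exp(−0.54901) = 0.57752.
P = 8560 × 0.57752 = 4943.6 kPa.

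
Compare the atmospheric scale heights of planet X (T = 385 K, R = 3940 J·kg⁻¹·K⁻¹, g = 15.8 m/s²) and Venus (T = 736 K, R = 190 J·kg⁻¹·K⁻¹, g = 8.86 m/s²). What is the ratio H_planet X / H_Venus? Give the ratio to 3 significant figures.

H_planet X/H_Venus ≈ 6.08

H = RT/g for each body.
H_planet X = 3940 × 385 / 15.8 = 96006 m.
H_Venus = 190 × 736 / 8.86 = 15783 m.
H_planet X/H_Venus = 96006/15783 = 6.0829.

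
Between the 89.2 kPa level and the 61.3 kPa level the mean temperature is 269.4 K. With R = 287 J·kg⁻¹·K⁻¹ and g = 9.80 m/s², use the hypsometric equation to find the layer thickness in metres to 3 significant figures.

Δz ≈ 2960 m

Hypsometric equation: Δz = (R T̄/g) ln(P₁/P₂).
R T̄/g = 287 × 269.4 / 9.80 = 7889.6 m.
ln(89.2/61.3) = ln(1.4551) = 0.37507.
Δz = 7889.6 × 0.37507 = 2959.2 m.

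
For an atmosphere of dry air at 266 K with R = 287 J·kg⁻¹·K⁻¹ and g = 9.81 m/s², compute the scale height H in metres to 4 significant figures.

The scale height of an isothermal atmosphere is H = RT/g.
H = 287 × 266 / 9.81 = 76342/9.81 = 7782.1 m.

H ≈ 7782 m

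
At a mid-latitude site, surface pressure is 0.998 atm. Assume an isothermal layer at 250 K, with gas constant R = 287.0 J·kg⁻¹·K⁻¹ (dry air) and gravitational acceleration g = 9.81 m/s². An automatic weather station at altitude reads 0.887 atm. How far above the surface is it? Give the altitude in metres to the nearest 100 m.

Scale height: H = RT/g = 287.0 × 250 / 9.81 = 7314.0 m.
Invert the barometric formula: z = H ln(P₀/P).
P₀/P = 0.998/0.887 = 1.1251; ln(1.1251) = 0.11787.
z = 7314.0 × 0.11787 = 862.10 m.

z ≈ 900 m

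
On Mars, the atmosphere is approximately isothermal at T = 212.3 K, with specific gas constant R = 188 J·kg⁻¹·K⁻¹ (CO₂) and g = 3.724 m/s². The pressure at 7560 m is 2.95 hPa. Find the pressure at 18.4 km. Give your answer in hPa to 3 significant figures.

P ≈ 1.07 hPa

Scale height: H = RT/g = 188 × 212.3 / 3.724 = 10718 m.
Between two levels, P₂ = P₁ exp(−Δz/H) with Δz = z₂ − z₁.
Δz = 18400 − 7560.0 = 10840 m; Δz/H = 10840/10718 = 1.0114.
P₂ = 2.95 × exp(−1.0114) = 2.95 × 0.36371 = 1.0729 hPa.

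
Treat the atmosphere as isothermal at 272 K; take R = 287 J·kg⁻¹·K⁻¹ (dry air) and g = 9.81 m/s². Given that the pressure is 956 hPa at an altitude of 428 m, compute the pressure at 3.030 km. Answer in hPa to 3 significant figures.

Scale height: H = RT/g = 287 × 272 / 9.81 = 7957.6 m.
Between two levels, P₂ = P₁ exp(−Δz/H) with Δz = z₂ − z₁.
Δz = 3030.0 − 428.00 = 2602.0 m; Δz/H = 2602.0/7957.6 = 0.32698.
P₂ = 956 × exp(−0.32698) = 956 × 0.72110 = 689.37 hPa.

P ≈ 689 hPa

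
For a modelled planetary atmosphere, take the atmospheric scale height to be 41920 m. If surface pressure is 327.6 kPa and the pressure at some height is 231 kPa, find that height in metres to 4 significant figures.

z ≈ 14650 m

Invert the barometric formula: z = H ln(P₀/P).
P₀/P = 327.6/231 = 1.4182; ln(1.4182) = 0.34939.
z = 41920 × 0.34939 = 14646 m.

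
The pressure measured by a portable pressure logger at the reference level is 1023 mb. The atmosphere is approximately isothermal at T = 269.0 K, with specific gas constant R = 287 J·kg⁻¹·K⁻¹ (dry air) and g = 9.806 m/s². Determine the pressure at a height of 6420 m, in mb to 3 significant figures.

P ≈ 453 mb

Scale height: H = RT/g = 287 × 269.0 / 9.806 = 7873.0 m.
Barometric formula: P = P₀ exp(−z/H).
z/H = 6420.0/7873.0 = 0.81545; exp(−0.81545) = 0.44244.
P = 1023 × 0.44244 = 452.62 mb.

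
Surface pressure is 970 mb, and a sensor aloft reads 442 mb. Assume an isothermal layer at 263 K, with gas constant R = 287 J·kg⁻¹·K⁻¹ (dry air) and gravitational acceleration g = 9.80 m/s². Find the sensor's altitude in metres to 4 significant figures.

z ≈ 6054 m

Scale height: H = RT/g = 287 × 263 / 9.80 = 7702.1 m.
Invert the barometric formula: z = H ln(P₀/P).
P₀/P = 970/442 = 2.1946; ln(2.1946) = 0.78600.
z = 7702.1 × 0.78600 = 6053.9 m.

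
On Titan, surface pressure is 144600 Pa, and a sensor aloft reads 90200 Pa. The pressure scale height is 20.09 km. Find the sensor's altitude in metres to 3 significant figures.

z ≈ 9480 m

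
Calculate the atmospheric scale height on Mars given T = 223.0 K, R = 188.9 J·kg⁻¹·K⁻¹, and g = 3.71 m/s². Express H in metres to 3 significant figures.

H ≈ 11400 m

The scale height of an isothermal atmosphere is H = RT/g.
H = 188.9 × 223.0 / 3.71 = 42125/3.71 = 11354 m.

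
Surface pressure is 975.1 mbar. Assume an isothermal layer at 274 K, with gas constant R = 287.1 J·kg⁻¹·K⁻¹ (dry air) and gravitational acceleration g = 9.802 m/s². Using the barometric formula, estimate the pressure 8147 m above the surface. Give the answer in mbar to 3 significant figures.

P ≈ 353 mbar

Scale height: H = RT/g = 287.1 × 274 / 9.802 = 8025.4 m.
Barometric formula: P = P₀ exp(−z/H).
z/H = 8147.0/8025.4 = 1.0152; exp(−1.0152) = 0.36233.
P = 975.1 × 0.36233 = 353.31 mbar.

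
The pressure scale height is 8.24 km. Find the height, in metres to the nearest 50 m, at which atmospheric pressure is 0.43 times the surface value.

Set P/P₀ = exp(−z/H) = 0.43, so z = −H ln(0.43).
−ln(0.43) = 0.84397; z = 8240.0 × 0.84397 = 6954.3 m.

z ≈ 6950 m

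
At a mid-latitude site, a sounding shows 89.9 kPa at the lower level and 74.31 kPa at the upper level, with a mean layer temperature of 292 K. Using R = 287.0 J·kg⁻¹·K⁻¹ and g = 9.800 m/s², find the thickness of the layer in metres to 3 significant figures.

Δz ≈ 1630 m

Hypsometric equation: Δz = (R T̄/g) ln(P₁/P₂).
R T̄/g = 287.0 × 292 / 9.800 = 8551.4 m.
ln(89.9/74.31) = ln(1.2098) = 0.19046.
Δz = 8551.4 × 0.19046 = 1628.7 m.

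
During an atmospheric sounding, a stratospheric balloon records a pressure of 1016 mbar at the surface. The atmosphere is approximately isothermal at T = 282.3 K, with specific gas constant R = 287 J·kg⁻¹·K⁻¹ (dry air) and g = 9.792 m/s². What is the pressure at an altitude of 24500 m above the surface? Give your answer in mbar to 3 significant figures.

Scale height: H = RT/g = 287 × 282.3 / 9.792 = 8274.1 m.
Barometric formula: P = P₀ exp(−z/H).
z/H = 24500/8274.1 = 2.9610; exp(−2.9610) = 0.051767.
P = 1016 × 0.051767 = 52.595 mbar.

P ≈ 52.6 mbar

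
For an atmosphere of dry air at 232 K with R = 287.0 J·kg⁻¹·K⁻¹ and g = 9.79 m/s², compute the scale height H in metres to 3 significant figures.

The scale height of an isothermal atmosphere is H = RT/g.
H = 287.0 × 232 / 9.79 = 66584/9.79 = 6801.2 m.

H ≈ 6800 m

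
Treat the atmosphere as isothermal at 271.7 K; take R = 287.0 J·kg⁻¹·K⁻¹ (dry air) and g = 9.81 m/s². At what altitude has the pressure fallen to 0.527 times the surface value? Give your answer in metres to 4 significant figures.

Scale height: H = RT/g = 287.0 × 271.7 / 9.81 = 7948.8 m.
Set P/P₀ = exp(−z/H) = 0.527, so z = −H ln(0.527).
−ln(0.527) = 0.64055; z = 7948.8 × 0.64055 = 5091.6 m.

z ≈ 5092 m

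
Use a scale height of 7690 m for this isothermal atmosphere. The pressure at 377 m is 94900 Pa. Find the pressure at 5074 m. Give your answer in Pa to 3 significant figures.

Between two levels, P₂ = P₁ exp(−Δz/H) with Δz = z₂ − z₁.
Δz = 5074.0 − 377.00 = 4697.0 m; Δz/H = 4697.0/7690.0 = 0.61079.
P₂ = 94900 × exp(−0.61079) = 94900 × 0.54292 = 51523 Pa.

P ≈ 51500 Pa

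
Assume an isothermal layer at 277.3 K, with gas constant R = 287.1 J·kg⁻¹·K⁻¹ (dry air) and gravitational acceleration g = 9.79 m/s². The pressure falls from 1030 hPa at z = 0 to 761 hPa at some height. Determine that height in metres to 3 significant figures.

Scale height: H = RT/g = 287.1 × 277.3 / 9.79 = 8132.1 m.
Invert the barometric formula: z = H ln(P₀/P).
P₀/P = 1030/761 = 1.3535; ln(1.3535) = 0.30269.
z = 8132.1 × 0.30269 = 2461.5 m.

z ≈ 2460 m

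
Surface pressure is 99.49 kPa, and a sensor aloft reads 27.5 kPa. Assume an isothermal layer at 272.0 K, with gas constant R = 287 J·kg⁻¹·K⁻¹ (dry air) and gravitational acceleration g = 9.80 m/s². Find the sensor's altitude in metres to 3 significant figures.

Scale height: H = RT/g = 287 × 272.0 / 9.80 = 7965.7 m.
Invert the barometric formula: z = H ln(P₀/P).
P₀/P = 99.49/27.5 = 3.6178; ln(3.6178) = 1.2859.
z = 7965.7 × 1.2859 = 10243 m.

z ≈ 10200 m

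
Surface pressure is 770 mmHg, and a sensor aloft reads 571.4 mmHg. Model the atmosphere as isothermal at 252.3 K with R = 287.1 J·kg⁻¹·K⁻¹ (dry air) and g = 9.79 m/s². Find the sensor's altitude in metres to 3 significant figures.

z ≈ 2210 m

Scale height: H = RT/g = 287.1 × 252.3 / 9.79 = 7398.9 m.
Invert the barometric formula: z = H ln(P₀/P).
P₀/P = 770/571.4 = 1.3476; ln(1.3476) = 0.29833.
z = 7398.9 × 0.29833 = 2207.3 m.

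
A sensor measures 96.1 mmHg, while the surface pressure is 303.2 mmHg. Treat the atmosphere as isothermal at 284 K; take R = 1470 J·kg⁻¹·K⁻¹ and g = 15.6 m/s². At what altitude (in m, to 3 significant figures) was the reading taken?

Scale height: H = RT/g = 1470 × 284 / 15.6 = 26762 m.
Invert the barometric formula: z = H ln(P₀/P).
P₀/P = 303.2/96.1 = 3.1550; ln(3.1550) = 1.1490.
z = 26762 × 1.1490 = 30750 m.

z ≈ 30700 m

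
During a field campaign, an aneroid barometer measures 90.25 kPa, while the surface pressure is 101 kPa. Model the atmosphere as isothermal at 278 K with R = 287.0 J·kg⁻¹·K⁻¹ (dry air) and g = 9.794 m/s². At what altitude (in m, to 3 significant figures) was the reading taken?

z ≈ 917 m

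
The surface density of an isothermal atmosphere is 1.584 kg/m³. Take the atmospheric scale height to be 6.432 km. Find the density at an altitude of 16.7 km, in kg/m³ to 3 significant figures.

ρ ≈ 0.118 kg/m³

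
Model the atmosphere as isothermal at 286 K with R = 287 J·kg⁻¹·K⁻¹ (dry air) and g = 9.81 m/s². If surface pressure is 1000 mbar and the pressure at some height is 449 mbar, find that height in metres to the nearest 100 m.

z ≈ 6700 m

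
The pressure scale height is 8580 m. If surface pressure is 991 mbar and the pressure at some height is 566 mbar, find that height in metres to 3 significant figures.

z ≈ 4810 m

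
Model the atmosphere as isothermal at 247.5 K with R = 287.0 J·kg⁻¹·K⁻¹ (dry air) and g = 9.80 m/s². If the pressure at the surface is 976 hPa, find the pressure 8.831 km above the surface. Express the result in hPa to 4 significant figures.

P ≈ 288.6 hPa

Scale height: H = RT/g = 287.0 × 247.5 / 9.80 = 7248.2 m.
Barometric formula: P = P₀ exp(−z/H).
z/H = 8831.0/7248.2 = 1.2184; exp(−1.2184) = 0.29570.
P = 976 × 0.29570 = 288.60 hPa.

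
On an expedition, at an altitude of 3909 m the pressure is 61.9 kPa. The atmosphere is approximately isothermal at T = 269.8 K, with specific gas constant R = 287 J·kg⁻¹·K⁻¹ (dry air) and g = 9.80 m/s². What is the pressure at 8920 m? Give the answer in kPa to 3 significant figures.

Scale height: H = RT/g = 287 × 269.8 / 9.80 = 7901.3 m.
Between two levels, P₂ = P₁ exp(−Δz/H) with Δz = z₂ − z₁.
Δz = 8920.0 − 3909.0 = 5011.0 m; Δz/H = 5011.0/7901.3 = 0.63420.
P₂ = 61.9 × exp(−0.63420) = 61.9 × 0.53036 = 32.829 kPa.

P ≈ 32.8 kPa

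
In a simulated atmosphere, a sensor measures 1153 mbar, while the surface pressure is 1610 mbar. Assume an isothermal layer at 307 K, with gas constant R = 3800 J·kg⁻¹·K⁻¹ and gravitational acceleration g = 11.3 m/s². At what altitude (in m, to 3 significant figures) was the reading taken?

Scale height: H = RT/g = 3800 × 307 / 11.3 = 103240 m.
Invert the barometric formula: z = H ln(P₀/P).
P₀/P = 1610/1153 = 1.3964; ln(1.3964) = 0.33390.
z = 103240 × 0.33390 = 34472 m.

z ≈ 34500 m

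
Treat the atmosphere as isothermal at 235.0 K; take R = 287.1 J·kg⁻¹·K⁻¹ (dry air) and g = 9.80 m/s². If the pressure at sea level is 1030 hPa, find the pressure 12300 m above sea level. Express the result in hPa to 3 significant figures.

Scale height: H = RT/g = 287.1 × 235.0 / 9.80 = 6884.5 m.
Barometric formula: P = P₀ exp(−z/H).
z/H = 12300/6884.5 = 1.7866; exp(−1.7866) = 0.16753.
P = 1030 × 0.16753 = 172.56 hPa.

P ≈ 173 hPa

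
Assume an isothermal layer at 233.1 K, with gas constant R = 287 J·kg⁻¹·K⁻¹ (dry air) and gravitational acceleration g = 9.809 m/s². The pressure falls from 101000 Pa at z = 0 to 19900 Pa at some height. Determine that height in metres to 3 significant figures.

Scale height: H = RT/g = 287 × 233.1 / 9.809 = 6820.2 m.
Invert the barometric formula: z = H ln(P₀/P).
P₀/P = 101000/19900 = 5.0754; ln(5.0754) = 1.6244.
z = 6820.2 × 1.6244 = 11079 m.

z ≈ 11100 m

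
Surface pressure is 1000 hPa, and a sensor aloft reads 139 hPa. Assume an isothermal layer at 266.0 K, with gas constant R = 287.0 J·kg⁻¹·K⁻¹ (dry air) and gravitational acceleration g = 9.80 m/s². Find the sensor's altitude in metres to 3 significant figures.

Scale height: H = RT/g = 287.0 × 266.0 / 9.80 = 7790.0 m.
Invert the barometric formula: z = H ln(P₀/P).
P₀/P = 1000/139 = 7.1942; ln(7.1942) = 1.9733.
z = 7790.0 × 1.9733 = 15372 m.

z ≈ 15400 m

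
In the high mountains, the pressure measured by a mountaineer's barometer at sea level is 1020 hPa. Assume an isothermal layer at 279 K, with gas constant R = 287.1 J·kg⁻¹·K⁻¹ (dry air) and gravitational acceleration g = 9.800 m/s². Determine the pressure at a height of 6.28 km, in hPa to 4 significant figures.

Scale height: H = RT/g = 287.1 × 279 / 9.800 = 8173.6 m.
Barometric formula: P = P₀ exp(−z/H).
z/H = 6280.0/8173.6 = 0.76833; exp(−0.76833) = 0.46379.
P = 1020 × 0.46379 = 473.07 hPa.

P ≈ 473.1 hPa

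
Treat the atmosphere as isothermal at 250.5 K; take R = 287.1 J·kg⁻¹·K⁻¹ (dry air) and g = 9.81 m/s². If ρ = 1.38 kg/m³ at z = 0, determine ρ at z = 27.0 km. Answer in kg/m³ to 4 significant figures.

Scale height: H = RT/g = 287.1 × 250.5 / 9.81 = 7331.1 m.
In an isothermal atmosphere, density decays like pressure: ρ = ρ₀ exp(−z/H).
z/H = 27000/7331.1 = 3.6829; exp(−3.6829) = 0.025150.
ρ = 1.38 × 0.025150 = 0.034707 kg/m³.

ρ ≈ 0.03471 kg/m³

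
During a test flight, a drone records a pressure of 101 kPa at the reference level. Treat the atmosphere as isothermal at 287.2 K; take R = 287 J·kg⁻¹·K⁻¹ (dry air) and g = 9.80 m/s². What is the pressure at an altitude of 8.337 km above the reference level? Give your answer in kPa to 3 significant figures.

P ≈ 37.5 kPa

Scale height: H = RT/g = 287 × 287.2 / 9.80 = 8410.9 m.
Barometric formula: P = P₀ exp(−z/H).
z/H = 8337.0/8410.9 = 0.99121; exp(−0.99121) = 0.37113.
P = 101 × 0.37113 = 37.484 kPa.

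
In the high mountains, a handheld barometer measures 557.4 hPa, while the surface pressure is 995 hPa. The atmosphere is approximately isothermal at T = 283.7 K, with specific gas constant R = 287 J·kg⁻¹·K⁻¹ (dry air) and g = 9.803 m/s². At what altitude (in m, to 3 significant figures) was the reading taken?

z ≈ 4810 m

Scale height: H = RT/g = 287 × 283.7 / 9.803 = 8305.8 m.
Invert the barometric formula: z = H ln(P₀/P).
P₀/P = 995/557.4 = 1.7851; ln(1.7851) = 0.57947.
z = 8305.8 × 0.57947 = 4813.0 m.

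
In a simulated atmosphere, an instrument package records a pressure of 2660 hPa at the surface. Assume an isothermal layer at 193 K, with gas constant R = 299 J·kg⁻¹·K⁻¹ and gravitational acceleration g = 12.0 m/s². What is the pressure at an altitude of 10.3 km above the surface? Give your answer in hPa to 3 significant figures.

Scale height: H = RT/g = 299 × 193 / 12.0 = 4808.9 m.
Barometric formula: P = P₀ exp(−z/H).
z/H = 10300/4808.9 = 2.1419; exp(−2.1419) = 0.11743.
P = 2660 × 0.11743 = 312.36 hPa.

P ≈ 312 hPa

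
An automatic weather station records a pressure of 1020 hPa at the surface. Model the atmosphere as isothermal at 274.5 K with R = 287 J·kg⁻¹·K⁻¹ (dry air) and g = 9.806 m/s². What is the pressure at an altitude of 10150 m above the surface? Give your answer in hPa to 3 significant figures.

P ≈ 288 hPa

Scale height: H = RT/g = 287 × 274.5 / 9.806 = 8034.0 m.
Barometric formula: P = P₀ exp(−z/H).
z/H = 10150/8034.0 = 1.2634; exp(−1.2634) = 0.28269.
P = 1020 × 0.28269 = 288.34 hPa.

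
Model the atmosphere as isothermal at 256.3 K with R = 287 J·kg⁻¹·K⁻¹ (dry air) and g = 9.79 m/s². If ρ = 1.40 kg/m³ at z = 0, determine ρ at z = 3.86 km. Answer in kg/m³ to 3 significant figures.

ρ ≈ 0.838 kg/m³

Scale height: H = RT/g = 287 × 256.3 / 9.79 = 7513.6 m.
In an isothermal atmosphere, density decays like pressure: ρ = ρ₀ exp(−z/H).
z/H = 3860.0/7513.6 = 0.51374; exp(−0.51374) = 0.59825.
ρ = 1.40 × 0.59825 = 0.83755 kg/m³.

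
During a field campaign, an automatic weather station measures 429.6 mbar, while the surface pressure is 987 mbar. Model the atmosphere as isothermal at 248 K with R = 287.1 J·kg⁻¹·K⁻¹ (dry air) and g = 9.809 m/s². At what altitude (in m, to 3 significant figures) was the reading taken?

z ≈ 6040 m

Scale height: H = RT/g = 287.1 × 248 / 9.809 = 7258.7 m.
Invert the barometric formula: z = H ln(P₀/P).
P₀/P = 987/429.6 = 2.2975; ln(2.2975) = 0.83182.
z = 7258.7 × 0.83182 = 6037.9 m.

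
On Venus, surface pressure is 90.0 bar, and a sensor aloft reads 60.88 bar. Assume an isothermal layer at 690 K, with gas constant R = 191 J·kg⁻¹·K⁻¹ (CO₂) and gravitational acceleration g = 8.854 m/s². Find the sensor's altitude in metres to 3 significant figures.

Scale height: H = RT/g = 191 × 690 / 8.854 = 14885 m.
Invert the barometric formula: z = H ln(P₀/P).
P₀/P = 90.0/60.88 = 1.4783; ln(1.4783) = 0.39089.
z = 14885 × 0.39089 = 5818.4 m.

z ≈ 5820 m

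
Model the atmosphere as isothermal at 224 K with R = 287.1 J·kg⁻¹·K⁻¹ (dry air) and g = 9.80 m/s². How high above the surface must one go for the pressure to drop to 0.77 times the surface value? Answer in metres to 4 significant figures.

z ≈ 1715 m

Scale height: H = RT/g = 287.1 × 224 / 9.80 = 6562.3 m.
Set P/P₀ = exp(−z/H) = 0.77, so z = −H ln(0.77).
−ln(0.77) = 0.26136; z = 6562.3 × 0.26136 = 1715.1 m.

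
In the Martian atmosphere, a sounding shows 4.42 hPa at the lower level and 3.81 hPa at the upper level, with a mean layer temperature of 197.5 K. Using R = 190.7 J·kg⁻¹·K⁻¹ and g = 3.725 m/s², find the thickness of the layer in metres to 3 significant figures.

Δz ≈ 1500 m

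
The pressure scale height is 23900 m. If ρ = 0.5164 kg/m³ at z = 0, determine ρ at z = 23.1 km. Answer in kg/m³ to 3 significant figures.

ρ ≈ 0.196 kg/m³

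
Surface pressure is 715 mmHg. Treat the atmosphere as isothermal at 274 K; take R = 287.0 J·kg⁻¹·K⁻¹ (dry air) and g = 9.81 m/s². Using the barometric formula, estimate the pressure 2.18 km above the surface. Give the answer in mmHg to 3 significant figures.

P ≈ 545 mmHg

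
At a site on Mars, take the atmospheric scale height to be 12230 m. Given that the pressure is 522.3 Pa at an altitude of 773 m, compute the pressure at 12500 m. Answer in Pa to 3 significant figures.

Between two levels, P₂ = P₁ exp(−Δz/H) with Δz = z₂ − z₁.
Δz = 12500 − 773.00 = 11727 m; Δz/H = 11727/12230 = 0.95887.
P₂ = 522.3 × exp(−0.95887) = 522.3 × 0.38333 = 200.21 Pa.

P ≈ 200 Pa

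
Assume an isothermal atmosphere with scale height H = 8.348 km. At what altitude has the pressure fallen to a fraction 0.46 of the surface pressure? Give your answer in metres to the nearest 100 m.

Set P/P₀ = exp(−z/H) = 0.46, so z = −H ln(0.46).
−ln(0.46) = 0.77653; z = 8348.0 × 0.77653 = 6482.5 m.

z ≈ 6500 m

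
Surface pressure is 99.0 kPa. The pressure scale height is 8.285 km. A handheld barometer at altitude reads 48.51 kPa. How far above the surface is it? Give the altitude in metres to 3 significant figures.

z ≈ 5910 m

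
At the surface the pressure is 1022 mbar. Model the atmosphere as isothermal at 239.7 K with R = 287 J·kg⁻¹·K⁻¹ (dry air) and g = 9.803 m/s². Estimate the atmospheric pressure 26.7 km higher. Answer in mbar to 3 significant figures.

P ≈ 22.8 mbar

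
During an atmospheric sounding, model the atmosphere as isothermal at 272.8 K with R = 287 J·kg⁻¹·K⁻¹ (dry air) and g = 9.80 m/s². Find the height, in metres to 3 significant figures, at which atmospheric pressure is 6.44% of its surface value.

z ≈ 21900 m

Scale height: H = RT/g = 287 × 272.8 / 9.80 = 7989.1 m.
Set P/P₀ = exp(−z/H) = 0.0644, so z = −H ln(0.0644).
−ln(0.0644) = 2.7426; z = 7989.1 × 2.7426 = 21911 m.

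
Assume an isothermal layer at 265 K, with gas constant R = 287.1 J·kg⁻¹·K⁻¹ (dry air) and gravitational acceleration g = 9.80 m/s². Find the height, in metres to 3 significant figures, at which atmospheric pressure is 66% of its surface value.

Scale height: H = RT/g = 287.1 × 265 / 9.80 = 7763.4 m.
Set P/P₀ = exp(−z/H) = 0.66, so z = −H ln(0.66).
−ln(0.66) = 0.41552; z = 7763.4 × 0.41552 = 3225.8 m.

z ≈ 3230 m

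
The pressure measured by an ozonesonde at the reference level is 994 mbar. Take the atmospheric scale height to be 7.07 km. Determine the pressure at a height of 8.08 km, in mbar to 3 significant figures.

P ≈ 317 mbar

Barometric formula: P = P₀ exp(−z/H).
z/H = 8080.0/7070.0 = 1.1429; exp(−1.1429) = 0.31889.
P = 994 × 0.31889 = 316.98 mbar.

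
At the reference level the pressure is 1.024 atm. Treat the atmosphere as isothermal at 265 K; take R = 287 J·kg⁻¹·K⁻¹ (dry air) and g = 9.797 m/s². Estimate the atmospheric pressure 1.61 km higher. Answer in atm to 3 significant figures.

P ≈ 0.832 atm

Scale height: H = RT/g = 287 × 265 / 9.797 = 7763.1 m.
Barometric formula: P = P₀ exp(−z/H).
z/H = 1610.0/7763.1 = 0.20739; exp(−0.20739) = 0.81270.
P = 1.024 × 0.81270 = 0.83220 atm.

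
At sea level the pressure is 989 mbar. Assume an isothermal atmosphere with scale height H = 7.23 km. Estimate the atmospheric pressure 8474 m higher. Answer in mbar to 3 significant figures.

P ≈ 306 mbar

Barometric formula: P = P₀ exp(−z/H).
z/H = 8474.0/7230.0 = 1.1721; exp(−1.1721) = 0.30972.
P = 989 × 0.30972 = 306.31 mbar.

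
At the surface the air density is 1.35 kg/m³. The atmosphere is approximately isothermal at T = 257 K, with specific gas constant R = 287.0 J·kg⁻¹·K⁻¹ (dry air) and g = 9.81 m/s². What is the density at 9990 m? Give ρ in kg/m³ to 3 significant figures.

ρ ≈ 0.358 kg/m³

Scale height: H = RT/g = 287.0 × 257 / 9.81 = 7518.8 m.
In an isothermal atmosphere, density decays like pressure: ρ = ρ₀ exp(−z/H).
z/H = 9990.0/7518.8 = 1.3287; exp(−1.3287) = 0.26482.
ρ = 1.35 × 0.26482 = 0.35751 kg/m³.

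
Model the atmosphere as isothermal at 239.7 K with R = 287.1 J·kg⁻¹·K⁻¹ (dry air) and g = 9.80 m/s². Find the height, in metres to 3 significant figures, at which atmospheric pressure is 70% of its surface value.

z ≈ 2500 m

Scale height: H = RT/g = 287.1 × 239.7 / 9.80 = 7022.2 m.
Set P/P₀ = exp(−z/H) = 0.7, so z = −H ln(0.7).
−ln(0.7) = 0.35667; z = 7022.2 × 0.35667 = 2504.6 m.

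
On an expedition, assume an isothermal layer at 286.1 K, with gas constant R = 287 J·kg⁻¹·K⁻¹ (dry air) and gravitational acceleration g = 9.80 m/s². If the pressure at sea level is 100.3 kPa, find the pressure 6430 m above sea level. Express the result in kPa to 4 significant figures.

Scale height: H = RT/g = 287 × 286.1 / 9.80 = 8378.6 m.
Barometric formula: P = P₀ exp(−z/H).
z/H = 6430.0/8378.6 = 0.76743; exp(−0.76743) = 0.46420.
P = 100.3 × 0.46420 = 46.559 kPa.

P ≈ 46.56 kPa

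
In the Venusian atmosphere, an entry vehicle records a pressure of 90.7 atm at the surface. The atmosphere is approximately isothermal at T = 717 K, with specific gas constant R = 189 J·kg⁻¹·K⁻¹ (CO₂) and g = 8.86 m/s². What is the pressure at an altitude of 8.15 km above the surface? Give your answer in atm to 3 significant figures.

Scale height: H = RT/g = 189 × 717 / 8.86 = 15295 m.
Barometric formula: P = P₀ exp(−z/H).
z/H = 8150.0/15295 = 0.53285; exp(−0.53285) = 0.58693.
P = 90.7 × 0.58693 = 53.235 atm.

P ≈ 53.2 atm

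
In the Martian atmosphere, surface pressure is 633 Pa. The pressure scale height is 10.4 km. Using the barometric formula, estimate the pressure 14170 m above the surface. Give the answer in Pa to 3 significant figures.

Barometric formula: P = P₀ exp(−z/H).
z/H = 14170/10400 = 1.3625; exp(−1.3625) = 0.25602.
P = 633 × 0.25602 = 162.06 Pa.

P ≈ 162 Pa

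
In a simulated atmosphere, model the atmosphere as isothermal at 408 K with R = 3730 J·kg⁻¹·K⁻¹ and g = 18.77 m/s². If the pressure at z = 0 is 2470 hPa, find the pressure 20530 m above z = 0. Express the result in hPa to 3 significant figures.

P ≈ 1920 hPa

Scale height: H = RT/g = 3730 × 408 / 18.77 = 81078 m.
Barometric formula: P = P₀ exp(−z/H).
z/H = 20530/81078 = 0.25321; exp(−0.25321) = 0.77630.
P = 2470 × 0.77630 = 1917.5 hPa.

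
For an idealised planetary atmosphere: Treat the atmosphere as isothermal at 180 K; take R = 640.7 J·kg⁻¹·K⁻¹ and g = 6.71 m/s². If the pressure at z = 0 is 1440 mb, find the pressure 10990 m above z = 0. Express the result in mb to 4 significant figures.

Scale height: H = RT/g = 640.7 × 180 / 6.71 = 17187 m.
Barometric formula: P = P₀ exp(−z/H).
z/H = 10990/17187 = 0.63944; exp(−0.63944) = 0.52759.
P = 1440 × 0.52759 = 759.73 mb.

P ≈ 759.7 mb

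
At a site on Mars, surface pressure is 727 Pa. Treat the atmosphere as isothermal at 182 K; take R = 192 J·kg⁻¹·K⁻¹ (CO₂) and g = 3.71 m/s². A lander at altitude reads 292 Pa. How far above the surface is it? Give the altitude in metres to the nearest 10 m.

z ≈ 8590 m

Scale height: H = RT/g = 192 × 182 / 3.71 = 9418.9 m.
Invert the barometric formula: z = H ln(P₀/P).
P₀/P = 727/292 = 2.4897; ln(2.4897) = 0.91216.
z = 9418.9 × 0.91216 = 8591.5 m.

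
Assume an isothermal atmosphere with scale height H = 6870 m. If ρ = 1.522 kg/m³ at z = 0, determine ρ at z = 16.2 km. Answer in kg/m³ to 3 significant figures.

ρ ≈ 0.144 kg/m³

In an isothermal atmosphere, density decays like pressure: ρ = ρ₀ exp(−z/H).
z/H = 16200/6870.0 = 2.3581; exp(−2.3581) = 0.094600.
ρ = 1.522 × 0.094600 = 0.14398 kg/m³.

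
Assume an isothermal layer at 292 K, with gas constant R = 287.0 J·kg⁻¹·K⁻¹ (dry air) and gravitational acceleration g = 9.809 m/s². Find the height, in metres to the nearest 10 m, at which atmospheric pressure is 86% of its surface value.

Scale height: H = RT/g = 287.0 × 292 / 9.809 = 8543.6 m.
Set P/P₀ = exp(−z/H) = 0.86, so z = −H ln(0.86).
−ln(0.86) = 0.15082; z = 8543.6 × 0.15082 = 1288.5 m.

z ≈ 1290 m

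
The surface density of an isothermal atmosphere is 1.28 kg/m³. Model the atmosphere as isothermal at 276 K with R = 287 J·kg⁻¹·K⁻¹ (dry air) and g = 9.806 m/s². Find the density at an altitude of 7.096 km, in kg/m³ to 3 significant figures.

ρ ≈ 0.532 kg/m³

Scale height: H = RT/g = 287 × 276 / 9.806 = 8077.9 m.
In an isothermal atmosphere, density decays like pressure: ρ = ρ₀ exp(−z/H).
z/H = 7096.0/8077.9 = 0.87845; exp(−0.87845) = 0.41543.
ρ = 1.28 × 0.41543 = 0.53175 kg/m³.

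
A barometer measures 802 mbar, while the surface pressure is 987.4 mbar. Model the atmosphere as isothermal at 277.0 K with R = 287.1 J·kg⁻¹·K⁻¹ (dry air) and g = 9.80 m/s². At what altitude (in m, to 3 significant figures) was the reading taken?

z ≈ 1690 m

Scale height: H = RT/g = 287.1 × 277.0 / 9.80 = 8115.0 m.
Invert the barometric formula: z = H ln(P₀/P).
P₀/P = 987.4/802 = 1.2312; ln(1.2312) = 0.20799.
z = 8115.0 × 0.20799 = 1687.8 m.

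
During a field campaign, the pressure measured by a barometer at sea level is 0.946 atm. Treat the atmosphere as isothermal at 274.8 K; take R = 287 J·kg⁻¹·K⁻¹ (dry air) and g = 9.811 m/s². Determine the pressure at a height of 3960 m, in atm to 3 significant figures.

P ≈ 0.578 atm

Scale height: H = RT/g = 287 × 274.8 / 9.811 = 8038.7 m.
Barometric formula: P = P₀ exp(−z/H).
z/H = 3960.0/8038.7 = 0.49262; exp(−0.49262) = 0.61102.
P = 0.946 × 0.61102 = 0.57802 atm.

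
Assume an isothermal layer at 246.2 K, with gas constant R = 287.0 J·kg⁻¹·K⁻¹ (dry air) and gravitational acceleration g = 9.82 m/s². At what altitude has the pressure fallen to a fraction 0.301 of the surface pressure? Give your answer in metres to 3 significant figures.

Scale height: H = RT/g = 287.0 × 246.2 / 9.82 = 7195.5 m.
Set P/P₀ = exp(−z/H) = 0.301, so z = −H ln(0.301).
−ln(0.301) = 1.2006; z = 7195.5 × 1.2006 = 8638.9 m.

z ≈ 8640 m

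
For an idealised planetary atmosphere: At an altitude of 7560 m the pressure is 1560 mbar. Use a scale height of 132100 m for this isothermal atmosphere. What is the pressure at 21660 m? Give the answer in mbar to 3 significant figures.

Between two levels, P₂ = P₁ exp(−Δz/H) with Δz = z₂ − z₁.
Δz = 21660 − 7560.0 = 14100 m; Δz/H = 14100/132100 = 0.10674.
P₂ = 1560 × exp(−0.10674) = 1560 × 0.89876 = 1402.1 mbar.

P ≈ 1400 mbar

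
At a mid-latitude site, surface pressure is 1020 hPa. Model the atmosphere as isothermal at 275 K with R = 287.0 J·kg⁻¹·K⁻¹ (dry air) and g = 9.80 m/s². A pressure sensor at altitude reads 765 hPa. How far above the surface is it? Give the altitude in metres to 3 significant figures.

z ≈ 2320 m

Scale height: H = RT/g = 287.0 × 275 / 9.80 = 8053.6 m.
Invert the barometric formula: z = H ln(P₀/P).
P₀/P = 1020/765 = 1.3333; ln(1.3333) = 0.28766.
z = 8053.6 × 0.28766 = 2316.7 m.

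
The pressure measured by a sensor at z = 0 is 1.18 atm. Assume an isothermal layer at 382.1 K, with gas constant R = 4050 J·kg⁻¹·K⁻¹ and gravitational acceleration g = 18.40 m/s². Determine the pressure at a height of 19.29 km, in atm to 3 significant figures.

Scale height: H = RT/g = 4050 × 382.1 / 18.40 = 84104 m.
Barometric formula: P = P₀ exp(−z/H).
z/H = 19290/84104 = 0.22936; exp(−0.22936) = 0.79504.
P = 1.18 × 0.79504 = 0.93815 atm.

P ≈ 0.938 atm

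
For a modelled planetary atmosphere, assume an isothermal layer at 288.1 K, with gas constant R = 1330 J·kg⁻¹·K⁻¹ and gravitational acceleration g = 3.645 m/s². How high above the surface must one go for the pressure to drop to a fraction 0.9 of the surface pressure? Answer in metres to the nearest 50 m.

z ≈ 11100 m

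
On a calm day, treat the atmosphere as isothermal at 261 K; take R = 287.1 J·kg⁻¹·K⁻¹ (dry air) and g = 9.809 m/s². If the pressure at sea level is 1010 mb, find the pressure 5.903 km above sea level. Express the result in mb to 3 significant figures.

P ≈ 466 mb

Scale height: H = RT/g = 287.1 × 261 / 9.809 = 7639.2 m.
Barometric formula: P = P₀ exp(−z/H).
z/H = 5903.0/7639.2 = 0.77272; exp(−0.77272) = 0.46176.
P = 1010 × 0.46176 = 466.38 mb.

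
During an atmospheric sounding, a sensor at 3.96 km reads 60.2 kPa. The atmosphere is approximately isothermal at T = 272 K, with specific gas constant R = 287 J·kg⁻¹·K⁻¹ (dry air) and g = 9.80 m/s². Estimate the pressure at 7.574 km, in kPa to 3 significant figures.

P ≈ 38.2 kPa

Scale height: H = RT/g = 287 × 272 / 9.80 = 7965.7 m.
Between two levels, P₂ = P₁ exp(−Δz/H) with Δz = z₂ − z₁.
Δz = 7574.0 − 3960.0 = 3614.0 m; Δz/H = 3614.0/7965.7 = 0.45370.
P₂ = 60.2 × exp(−0.45370) = 60.2 × 0.63527 = 38.243 kPa.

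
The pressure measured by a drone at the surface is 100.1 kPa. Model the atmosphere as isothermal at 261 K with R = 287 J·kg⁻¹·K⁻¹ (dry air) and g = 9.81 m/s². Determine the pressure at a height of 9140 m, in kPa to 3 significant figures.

Scale height: H = RT/g = 287 × 261 / 9.81 = 7635.8 m.
Barometric formula: P = P₀ exp(−z/H).
z/H = 9140.0/7635.8 = 1.1970; exp(−1.1970) = 0.30210.
P = 100.1 × 0.30210 = 30.240 kPa.

P ≈ 30.2 kPa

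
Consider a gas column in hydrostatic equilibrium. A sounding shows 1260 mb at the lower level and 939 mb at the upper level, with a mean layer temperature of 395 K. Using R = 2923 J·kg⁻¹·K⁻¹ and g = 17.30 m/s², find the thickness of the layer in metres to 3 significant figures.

Δz ≈ 19600 m

Hypsometric equation: Δz = (R T̄/g) ln(P₁/P₂).
R T̄/g = 2923 × 395 / 17.30 = 66739 m.
ln(1260/939) = ln(1.3419) = 0.29409.
Δz = 66739 × 0.29409 = 19627 m.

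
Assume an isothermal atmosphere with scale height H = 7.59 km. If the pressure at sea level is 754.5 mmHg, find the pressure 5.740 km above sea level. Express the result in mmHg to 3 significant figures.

Barometric formula: P = P₀ exp(−z/H).
z/H = 5740.0/7590.0 = 0.75626; exp(−0.75626) = 0.46942.
P = 754.5 × 0.46942 = 354.18 mmHg.

P ≈ 354 mmHg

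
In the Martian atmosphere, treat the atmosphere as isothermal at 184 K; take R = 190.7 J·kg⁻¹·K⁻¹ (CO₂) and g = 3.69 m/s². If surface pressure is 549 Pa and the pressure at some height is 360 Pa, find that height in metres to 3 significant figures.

z ≈ 4010 m

Scale height: H = RT/g = 190.7 × 184 / 3.69 = 9509.2 m.
Invert the barometric formula: z = H ln(P₀/P).
P₀/P = 549/360 = 1.5250; ln(1.5250) = 0.42199.
z = 9509.2 × 0.42199 = 4012.8 m.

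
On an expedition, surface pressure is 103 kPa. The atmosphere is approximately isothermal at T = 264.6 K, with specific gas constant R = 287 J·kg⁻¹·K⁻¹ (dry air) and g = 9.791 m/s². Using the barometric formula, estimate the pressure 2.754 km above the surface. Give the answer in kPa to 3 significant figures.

P ≈ 72.2 kPa

Scale height: H = RT/g = 287 × 264.6 / 9.791 = 7756.1 m.
Barometric formula: P = P₀ exp(−z/H).
z/H = 2754.0/7756.1 = 0.35508; exp(−0.35508) = 0.70112.
P = 103 × 0.70112 = 72.215 kPa.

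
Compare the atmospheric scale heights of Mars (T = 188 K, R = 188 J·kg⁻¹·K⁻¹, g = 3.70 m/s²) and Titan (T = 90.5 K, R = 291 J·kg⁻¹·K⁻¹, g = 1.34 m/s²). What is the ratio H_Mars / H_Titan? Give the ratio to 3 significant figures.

H_Mars/H_Titan ≈ 0.486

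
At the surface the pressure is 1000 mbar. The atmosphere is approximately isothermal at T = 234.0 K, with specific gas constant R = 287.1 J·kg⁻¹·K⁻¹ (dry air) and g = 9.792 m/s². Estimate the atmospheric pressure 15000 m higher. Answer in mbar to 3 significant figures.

Scale height: H = RT/g = 287.1 × 234.0 / 9.792 = 6860.8 m.
Barometric formula: P = P₀ exp(−z/H).
z/H = 15000/6860.8 = 2.1863; exp(−2.1863) = 0.11233.
P = 1000 × 0.11233 = 112.33 mbar.

P ≈ 112 mbar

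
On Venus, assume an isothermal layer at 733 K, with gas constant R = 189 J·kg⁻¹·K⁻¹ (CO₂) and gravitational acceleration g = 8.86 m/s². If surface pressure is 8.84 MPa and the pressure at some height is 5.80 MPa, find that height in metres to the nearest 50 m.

z ≈ 6600 m

Scale height: H = RT/g = 189 × 733 / 8.86 = 15636 m.
Invert the barometric formula: z = H ln(P₀/P).
P₀/P = 8.84/5.80 = 1.5241; ln(1.5241) = 0.42140.
z = 15636 × 0.42140 = 6589.0 m.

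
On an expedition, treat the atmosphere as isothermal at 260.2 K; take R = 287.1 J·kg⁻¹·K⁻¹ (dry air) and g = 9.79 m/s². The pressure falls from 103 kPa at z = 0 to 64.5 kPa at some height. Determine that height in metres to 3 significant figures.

z ≈ 3570 m

Scale height: H = RT/g = 287.1 × 260.2 / 9.79 = 7630.6 m.
Invert the barometric formula: z = H ln(P₀/P).
P₀/P = 103/64.5 = 1.5969; ln(1.5969) = 0.46806.
z = 7630.6 × 0.46806 = 3571.6 m.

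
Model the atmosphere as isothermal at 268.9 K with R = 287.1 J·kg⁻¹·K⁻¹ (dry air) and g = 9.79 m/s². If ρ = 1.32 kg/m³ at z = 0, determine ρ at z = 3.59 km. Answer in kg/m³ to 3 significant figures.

ρ ≈ 0.837 kg/m³

Scale height: H = RT/g = 287.1 × 268.9 / 9.79 = 7885.7 m.
In an isothermal atmosphere, density decays like pressure: ρ = ρ₀ exp(−z/H).
z/H = 3590.0/7885.7 = 0.45525; exp(−0.45525) = 0.63429.
ρ = 1.32 × 0.63429 = 0.83726 kg/m³.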